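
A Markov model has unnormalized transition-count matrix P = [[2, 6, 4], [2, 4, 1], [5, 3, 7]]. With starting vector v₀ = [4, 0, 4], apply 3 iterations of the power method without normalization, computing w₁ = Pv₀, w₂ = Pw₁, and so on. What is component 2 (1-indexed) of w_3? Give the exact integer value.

w1 = Pv₀ = (24, 12, 48)
w2 = Pw1 = (312, 144, 492)
w3 = Pw2 = (3456, 1692, 5436)
The requested component of w3 is 1692.

1692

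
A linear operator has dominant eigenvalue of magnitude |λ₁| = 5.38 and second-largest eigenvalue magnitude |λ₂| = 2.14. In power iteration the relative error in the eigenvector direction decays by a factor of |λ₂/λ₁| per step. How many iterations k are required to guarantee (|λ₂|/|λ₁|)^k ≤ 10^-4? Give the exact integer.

|λ₂/λ₁| = 2.14/5.38 = 0.39777
Need k ≥ ln(10^-4) / ln(0.39777) = -9.2103 / -0.9219 ≈ 9.991
Smallest integer k satisfying the bound: 10

10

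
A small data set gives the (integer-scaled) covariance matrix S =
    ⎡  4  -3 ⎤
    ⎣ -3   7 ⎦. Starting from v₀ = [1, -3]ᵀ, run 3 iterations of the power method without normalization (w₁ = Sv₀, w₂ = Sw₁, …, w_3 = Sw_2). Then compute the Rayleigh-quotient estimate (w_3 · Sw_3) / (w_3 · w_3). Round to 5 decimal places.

8.85403

w1 = Sv₀ = (13, -24)
w2 = Sw1 = (124, -207)
w3 = Sw2 = (1117, -1821)
Sw3 = (9931, -16098)
w3·Sw3 = 1117·9931 + (-1821)·(-16098) = 40407385; w3·w3 = 1117·1117 + (-1821)·(-1821) = 4563730
λ ≈ 40407385/4563730 = 8.85403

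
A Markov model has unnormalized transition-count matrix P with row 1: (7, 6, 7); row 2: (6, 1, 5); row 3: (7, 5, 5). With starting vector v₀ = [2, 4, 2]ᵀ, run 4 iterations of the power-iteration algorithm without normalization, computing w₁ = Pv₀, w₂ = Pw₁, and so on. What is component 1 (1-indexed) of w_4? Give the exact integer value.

w1 = Pv₀ = (52, 26, 44)
w2 = Pw1 = (828, 558, 714)
w3 = Pw2 = (14142, 9096, 12156)
w4 = Pw3 = (238662, 154728, 205254)
The requested component of w4 is 238662.

238662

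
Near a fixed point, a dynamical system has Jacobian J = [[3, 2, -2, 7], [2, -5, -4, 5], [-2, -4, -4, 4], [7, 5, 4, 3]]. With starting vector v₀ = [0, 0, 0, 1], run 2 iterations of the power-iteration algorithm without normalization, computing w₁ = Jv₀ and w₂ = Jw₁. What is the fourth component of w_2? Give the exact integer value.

w1 = Jv₀ = (3·0 + 2·0 + (-2)·0 + 7·1; 2·0 + (-5)·0 + (-4)·0 + 5·1; (-2)·0 + (-4)·0 + (-4)·0 + 4·1; 7·0 + 5·0 + 4·0 + 3·1) = (7, 5, 4, 3)
w2 = Jw1 = (3·7 + 2·5 + (-2)·4 + 7·3; 2·7 + (-5)·5 + (-4)·4 + 5·3; (-2)·7 + (-4)·5 + (-4)·4 + 4·3; 7·7 + 5·5 + 4·4 + 3·3) = (44, -12, -38, 99)
The requested component of w2 is 99.

99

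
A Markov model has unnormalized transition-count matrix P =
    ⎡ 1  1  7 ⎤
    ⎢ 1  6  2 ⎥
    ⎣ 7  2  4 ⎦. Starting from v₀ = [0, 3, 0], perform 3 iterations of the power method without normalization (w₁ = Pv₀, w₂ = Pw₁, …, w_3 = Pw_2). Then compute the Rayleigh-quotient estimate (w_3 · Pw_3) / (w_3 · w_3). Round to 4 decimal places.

w1 = Pv₀ = (1·0 + 1·3 + 7·0; 1·0 + 6·3 + 2·0; 7·0 + 2·3 + 4·0) = (3, 18, 6)
w2 = Pw1 = (1·3 + 1·18 + 7·6; 1·3 + 6·18 + 2·6; 7·3 + 2·18 + 4·6) = (63, 123, 81)
w3 = Pw2 = (753, 963, 1011)
Pw3 = (8793, 8553, 11241)
w3·Pw3 = 753·8793 + 963·8553 + 1011·11241 = 26222319; w3·w3 = 753·753 + 963·963 + 1011·1011 = 2516499
λ ≈ 26222319/2516499 = 10.4202

10.4202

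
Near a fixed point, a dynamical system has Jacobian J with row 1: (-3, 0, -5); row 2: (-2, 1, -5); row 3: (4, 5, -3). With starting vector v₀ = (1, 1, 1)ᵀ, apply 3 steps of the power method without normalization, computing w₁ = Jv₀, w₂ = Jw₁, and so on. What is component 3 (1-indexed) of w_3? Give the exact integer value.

116

w1 = Jv₀ = (-8, -6, 6)
w2 = Jw1 = (-6, -20, -80)
w3 = Jw2 = (418, 392, 116)
The requested component of w3 is 116.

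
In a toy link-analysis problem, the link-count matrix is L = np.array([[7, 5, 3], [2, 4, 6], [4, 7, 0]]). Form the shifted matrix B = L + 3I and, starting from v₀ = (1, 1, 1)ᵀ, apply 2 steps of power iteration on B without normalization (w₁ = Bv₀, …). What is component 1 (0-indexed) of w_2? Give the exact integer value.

B = L + 3I has rows (10, 5, 3); (2, 7, 6); (4, 7, 3)
w1 = Bv₀ = (18, 15, 14)
w2 = Bw1 = (297, 225, 219)
Requested component of w2: 225

225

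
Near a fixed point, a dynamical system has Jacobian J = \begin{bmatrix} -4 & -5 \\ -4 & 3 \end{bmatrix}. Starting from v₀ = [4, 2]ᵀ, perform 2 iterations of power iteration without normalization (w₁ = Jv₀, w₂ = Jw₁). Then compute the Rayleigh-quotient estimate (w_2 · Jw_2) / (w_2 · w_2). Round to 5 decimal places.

-6.20033

w1 = Jv₀ = ((-4)·4 + (-5)·2; (-4)·4 + 3·2) = (-26, -10)
w2 = Jw1 = ((-4)·(-26) + (-5)·(-10); (-4)·(-26) + 3·(-10)) = (154, 74)
Jw2 = (-986, -394)
w2·Jw2 = 154·(-986) + 74·(-394) = -181000; w2·w2 = 154·154 + 74·74 = 29192
λ ≈ -181000/29192 = -6.20033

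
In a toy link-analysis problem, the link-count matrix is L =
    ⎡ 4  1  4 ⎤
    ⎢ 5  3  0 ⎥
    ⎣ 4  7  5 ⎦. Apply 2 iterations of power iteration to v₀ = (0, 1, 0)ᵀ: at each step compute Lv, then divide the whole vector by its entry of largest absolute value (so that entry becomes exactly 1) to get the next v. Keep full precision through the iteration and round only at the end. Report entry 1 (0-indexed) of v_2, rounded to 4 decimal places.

Lv0 = (1.00000, 3.00000, 7.00000); divide by 7.00000 → v1 = (0.14286, 0.42857, 1.00000)
Lv1 = (5.00000, 2.00000, 8.57143); divide by 8.57143 → v2 = (0.58333, 0.23333, 1.00000)
Requested entry of v2: 14/60 = 0.2333

0.2333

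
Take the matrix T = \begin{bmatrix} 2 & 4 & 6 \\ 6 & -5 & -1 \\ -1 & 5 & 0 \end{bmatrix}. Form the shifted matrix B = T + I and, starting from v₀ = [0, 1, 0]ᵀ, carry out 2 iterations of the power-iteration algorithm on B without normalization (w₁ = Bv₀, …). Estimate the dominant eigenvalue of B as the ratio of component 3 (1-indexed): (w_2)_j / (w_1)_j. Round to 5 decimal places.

μ ≈ -3.80000

B = T + I has rows (3, 4, 6); (6, -4, -1); (-1, 5, 1)
w1 = Bv₀ = (3·0 + 4·1 + 6·0; 6·0 + (-4)·1 + (-1)·0; (-1)·0 + 5·1 + 1·0) = (4, -4, 5)
w2 = Bw1 = (3·4 + 4·(-4) + 6·5; 6·4 + (-4)·(-4) + (-1)·5; (-1)·4 + 5·(-4) + 1·5) = (26, 35, -19)
Ratio: -19/5 = -3.80000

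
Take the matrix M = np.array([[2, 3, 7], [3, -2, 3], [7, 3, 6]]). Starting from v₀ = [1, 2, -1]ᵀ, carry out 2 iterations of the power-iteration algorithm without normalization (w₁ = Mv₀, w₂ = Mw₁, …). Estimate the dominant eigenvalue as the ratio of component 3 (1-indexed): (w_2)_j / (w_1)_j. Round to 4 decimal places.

λ ≈ 5.2857

w1 = Mv₀ = (2·1 + 3·2 + 7·(-1); 3·1 + (-2)·2 + 3·(-1); 7·1 + 3·2 + 6·(-1)) = (1, -4, 7)
w2 = Mw1 = (2·1 + 3·(-4) + 7·7; 3·1 + (-2)·(-4) + 3·7; 7·1 + 3·(-4) + 6·7) = (39, 32, 37)
Ratio at component: 37 / 7 = 5.2857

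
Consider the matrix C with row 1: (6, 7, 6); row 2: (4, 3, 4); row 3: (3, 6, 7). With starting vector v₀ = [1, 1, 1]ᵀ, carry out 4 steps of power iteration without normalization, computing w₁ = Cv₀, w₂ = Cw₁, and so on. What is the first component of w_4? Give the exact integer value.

w1 = Cv₀ = (19, 11, 16)
w2 = Cw1 = (287, 173, 235)
w3 = Cw2 = (4343, 2607, 3544)
w4 = Cw3 = (65571, 39369, 53479)
The requested component of w4 is 65571.

65571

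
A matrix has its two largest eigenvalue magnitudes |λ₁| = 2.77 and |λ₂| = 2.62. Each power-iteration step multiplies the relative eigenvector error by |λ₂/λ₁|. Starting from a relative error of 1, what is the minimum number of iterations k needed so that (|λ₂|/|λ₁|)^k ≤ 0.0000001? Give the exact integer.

290

|λ₂/λ₁| = 2.62/2.77 = 0.94585
Need k ≥ ln(0.0000001) / ln(0.94585) = -16.1181 / -0.0557 ≈ 289.514
Smallest integer k satisfying the bound: 290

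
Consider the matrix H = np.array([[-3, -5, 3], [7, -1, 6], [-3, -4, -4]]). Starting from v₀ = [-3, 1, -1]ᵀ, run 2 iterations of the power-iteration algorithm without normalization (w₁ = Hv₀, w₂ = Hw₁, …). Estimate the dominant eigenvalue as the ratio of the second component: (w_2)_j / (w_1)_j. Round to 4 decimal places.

λ ≈ -3.1786

w1 = Hv₀ = ((-3)·(-3) + (-5)·1 + 3·(-1); 7·(-3) + (-1)·1 + 6·(-1); (-3)·(-3) + (-4)·1 + (-4)·(-1)) = (1, -28, 9)
w2 = Hw1 = ((-3)·1 + (-5)·(-28) + 3·9; 7·1 + (-1)·(-28) + 6·9; (-3)·1 + (-4)·(-28) + (-4)·9) = (164, 89, 73)
Ratio at component: 89 / -28 = -3.1786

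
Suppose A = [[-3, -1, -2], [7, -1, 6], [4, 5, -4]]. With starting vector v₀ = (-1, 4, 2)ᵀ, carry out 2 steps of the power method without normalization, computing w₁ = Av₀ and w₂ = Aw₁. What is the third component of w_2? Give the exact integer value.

w1 = Av₀ = (-5, 1, 8)
w2 = Aw1 = (-2, 12, -47)
The requested component of w2 is -47.

-47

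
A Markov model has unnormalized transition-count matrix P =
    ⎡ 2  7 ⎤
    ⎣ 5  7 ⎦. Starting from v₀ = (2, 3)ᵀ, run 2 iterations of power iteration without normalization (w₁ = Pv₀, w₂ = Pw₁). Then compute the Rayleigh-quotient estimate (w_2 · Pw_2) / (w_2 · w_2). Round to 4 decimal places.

λ ≈ 10.9273

w1 = Pv₀ = (25, 31)
w2 = Pw1 = (267, 342)
Pw2 = (2928, 3729)
w2·Pw2 = 267·2928 + 342·3729 = 2057094; w2·w2 = 267·267 + 342·342 = 188253
λ ≈ 2057094/188253 = 10.9273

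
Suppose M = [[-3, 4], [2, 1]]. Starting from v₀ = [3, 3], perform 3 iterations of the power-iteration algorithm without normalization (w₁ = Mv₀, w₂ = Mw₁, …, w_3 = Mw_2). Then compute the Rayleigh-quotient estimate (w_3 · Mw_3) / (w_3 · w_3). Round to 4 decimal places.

-1.0104

w1 = Mv₀ = (3, 9)
w2 = Mw1 = (27, 15)
w3 = Mw2 = (-21, 69)
Mw3 = (339, 27)
w3·Mw3 = (-21)·339 + 69·27 = -5256; w3·w3 = (-21)·(-21) + 69·69 = 5202
λ ≈ -5256/5202 = -1.0104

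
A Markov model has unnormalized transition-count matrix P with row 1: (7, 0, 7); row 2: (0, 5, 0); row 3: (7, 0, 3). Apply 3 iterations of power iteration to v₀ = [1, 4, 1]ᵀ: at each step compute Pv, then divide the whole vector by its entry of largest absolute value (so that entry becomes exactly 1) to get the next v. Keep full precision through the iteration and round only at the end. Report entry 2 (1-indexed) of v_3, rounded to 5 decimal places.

Pv0 = (14.000000, 20.000000, 10.000000); divide by 20.000000 → v1 = (0.700000, 1.000000, 0.500000)
Pv1 = (8.400000, 5.000000, 6.400000); divide by 8.400000 → v2 = (1.000000, 0.595238, 0.761905)
Pv2 = (12.333333, 2.976190, 9.285714); divide by 12.333333 → v3 = (1.000000, 0.241313, 0.752896)
Requested entry of v3: 500/2072 = 0.24131

0.24131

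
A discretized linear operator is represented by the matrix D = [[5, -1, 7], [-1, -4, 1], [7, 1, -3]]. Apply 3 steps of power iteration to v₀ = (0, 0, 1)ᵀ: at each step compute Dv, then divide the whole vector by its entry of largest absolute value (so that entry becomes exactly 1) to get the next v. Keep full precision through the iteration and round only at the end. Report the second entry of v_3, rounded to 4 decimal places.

0.2073

Dv0 = (7.00000, 1.00000, -3.00000); divide by 7.00000 → v1 = (1.00000, 0.14286, -0.42857)
Dv1 = (1.85714, -2.00000, 8.42857); divide by 8.42857 → v2 = (0.22034, -0.23729, 1.00000)
Dv2 = (8.33898, 1.72881, -1.69492); divide by 8.33898 → v3 = (1.00000, 0.20732, -0.20325)
Requested entry of v3: 102/492 = 0.2073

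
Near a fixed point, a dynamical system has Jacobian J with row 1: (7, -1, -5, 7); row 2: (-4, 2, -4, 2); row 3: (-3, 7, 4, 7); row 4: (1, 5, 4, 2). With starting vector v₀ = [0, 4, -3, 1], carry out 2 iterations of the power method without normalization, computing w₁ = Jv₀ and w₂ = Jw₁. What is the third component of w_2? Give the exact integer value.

w1 = Jv₀ = (7·0 + (-1)·4 + (-5)·(-3) + 7·1; (-4)·0 + 2·4 + (-4)·(-3) + 2·1; (-3)·0 + 7·4 + 4·(-3) + 7·1; 1·0 + 5·4 + 4·(-3) + 2·1) = (18, 22, 23, 10)
w2 = Jw1 = (7·18 + (-1)·22 + (-5)·23 + 7·10; (-4)·18 + 2·22 + (-4)·23 + 2·10; (-3)·18 + 7·22 + 4·23 + 7·10; 1·18 + 5·22 + 4·23 + 2·10) = (59, -100, 262, 240)
The requested component of w2 is 262.

262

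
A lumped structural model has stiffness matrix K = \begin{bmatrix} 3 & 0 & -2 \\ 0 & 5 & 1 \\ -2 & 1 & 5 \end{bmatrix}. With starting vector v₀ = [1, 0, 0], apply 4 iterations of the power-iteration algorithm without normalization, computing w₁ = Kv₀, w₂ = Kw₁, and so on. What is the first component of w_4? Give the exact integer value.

w1 = Kv₀ = (3·1 + 0·0 + (-2)·0; 0·1 + 5·0 + 1·0; (-2)·1 + 1·0 + 5·0) = (3, 0, -2)
w2 = Kw1 = (3·3 + 0·0 + (-2)·(-2); 0·3 + 5·0 + 1·(-2); (-2)·3 + 1·0 + 5·(-2)) = (13, -2, -16)
w3 = Kw2 = (71, -26, -108)
w4 = Kw3 = (429, -238, -708)
The requested component of w4 is 429.

429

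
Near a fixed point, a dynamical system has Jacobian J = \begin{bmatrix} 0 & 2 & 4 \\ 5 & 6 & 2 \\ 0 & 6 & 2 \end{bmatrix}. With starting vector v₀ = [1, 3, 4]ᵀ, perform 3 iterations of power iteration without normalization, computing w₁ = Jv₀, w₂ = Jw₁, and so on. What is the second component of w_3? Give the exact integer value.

w1 = Jv₀ = (0·1 + 2·3 + 4·4; 5·1 + 6·3 + 2·4; 0·1 + 6·3 + 2·4) = (22, 31, 26)
w2 = Jw1 = (0·22 + 2·31 + 4·26; 5·22 + 6·31 + 2·26; 0·22 + 6·31 + 2·26) = (166, 348, 238)
w3 = Jw2 = (1648, 3394, 2564)
The requested component of w3 is 3394.

3394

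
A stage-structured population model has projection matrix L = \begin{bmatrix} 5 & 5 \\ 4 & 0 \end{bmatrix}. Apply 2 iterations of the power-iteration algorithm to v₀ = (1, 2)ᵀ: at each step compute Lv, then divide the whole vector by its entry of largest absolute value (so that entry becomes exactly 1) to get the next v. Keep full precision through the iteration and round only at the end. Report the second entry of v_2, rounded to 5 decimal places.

0.63158

Lv0 = (15.000000, 4.000000); divide by 15.000000 → v1 = (1.000000, 0.266667)
Lv1 = (6.333333, 4.000000); divide by 6.333333 → v2 = (1.000000, 0.631579)
Requested entry of v2: 60/95 = 0.63158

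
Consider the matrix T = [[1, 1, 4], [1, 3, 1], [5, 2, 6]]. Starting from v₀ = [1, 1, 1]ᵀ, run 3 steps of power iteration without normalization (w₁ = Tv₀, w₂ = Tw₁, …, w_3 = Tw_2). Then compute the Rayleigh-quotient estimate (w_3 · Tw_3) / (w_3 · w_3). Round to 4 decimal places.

w1 = Tv₀ = (6, 5, 13)
w2 = Tw1 = (63, 34, 118)
w3 = Tw2 = (569, 283, 1091)
Tw3 = (5216, 2509, 9957)
w3·Tw3 = 569·5216 + 283·2509 + 1091·9957 = 14541038; w3·w3 = 569·569 + 283·283 + 1091·1091 = 1594131
λ ≈ 14541038/1594131 = 9.1216

9.1216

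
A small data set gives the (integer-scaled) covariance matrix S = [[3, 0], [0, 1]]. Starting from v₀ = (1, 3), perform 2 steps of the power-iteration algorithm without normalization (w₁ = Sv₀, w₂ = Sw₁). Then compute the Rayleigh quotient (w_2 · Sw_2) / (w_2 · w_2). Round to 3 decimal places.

w1 = Sv₀ = (3·1 + 0·3; 0·1 + 1·3) = (3, 3)
w2 = Sw1 = (3·3 + 0·3; 0·3 + 1·3) = (9, 3)
Sw2 = (27, 3)
w2·Sw2 = 9·27 + 3·3 = 252; w2·w2 = 9·9 + 3·3 = 90
λ ≈ 252/90 = 2.800

2.800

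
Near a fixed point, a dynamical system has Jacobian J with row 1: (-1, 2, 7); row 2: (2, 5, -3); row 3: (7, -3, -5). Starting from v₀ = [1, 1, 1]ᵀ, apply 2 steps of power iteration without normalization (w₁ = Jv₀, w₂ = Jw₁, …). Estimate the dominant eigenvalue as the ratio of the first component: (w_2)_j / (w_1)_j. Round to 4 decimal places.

λ ≈ -0.8750

w1 = Jv₀ = ((-1)·1 + 2·1 + 7·1; 2·1 + 5·1 + (-3)·1; 7·1 + (-3)·1 + (-5)·1) = (8, 4, -1)
w2 = Jw1 = ((-1)·8 + 2·4 + 7·(-1); 2·8 + 5·4 + (-3)·(-1); 7·8 + (-3)·4 + (-5)·(-1)) = (-7, 39, 49)
Ratio at component: -7 / 8 = -0.8750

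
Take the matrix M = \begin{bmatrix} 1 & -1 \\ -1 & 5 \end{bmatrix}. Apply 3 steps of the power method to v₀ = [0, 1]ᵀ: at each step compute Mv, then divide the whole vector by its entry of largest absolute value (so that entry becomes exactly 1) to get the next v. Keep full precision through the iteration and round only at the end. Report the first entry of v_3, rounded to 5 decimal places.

-0.23529

Mv0 = (-1.000000, 5.000000); divide by 5.000000 → v1 = (-0.200000, 1.000000)
Mv1 = (-1.200000, 5.200000); divide by 5.200000 → v2 = (-0.230769, 1.000000)
Mv2 = (-1.230769, 5.230769); divide by 5.230769 → v3 = (-0.235294, 1.000000)
Requested entry of v3: -32/136 = -0.23529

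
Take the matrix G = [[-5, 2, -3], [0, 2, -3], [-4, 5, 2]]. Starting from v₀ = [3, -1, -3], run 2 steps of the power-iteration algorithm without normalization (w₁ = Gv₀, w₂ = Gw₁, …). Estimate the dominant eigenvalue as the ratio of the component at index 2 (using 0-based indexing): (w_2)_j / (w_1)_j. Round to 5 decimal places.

λ ≈ -0.91304

w1 = Gv₀ = ((-5)·3 + 2·(-1) + (-3)·(-3); 0·3 + 2·(-1) + (-3)·(-3); (-4)·3 + 5·(-1) + 2·(-3)) = (-8, 7, -23)
w2 = Gw1 = ((-5)·(-8) + 2·7 + (-3)·(-23); 0·(-8) + 2·7 + (-3)·(-23); (-4)·(-8) + 5·7 + 2·(-23)) = (123, 83, 21)
Ratio at component: 21 / -23 = -0.91304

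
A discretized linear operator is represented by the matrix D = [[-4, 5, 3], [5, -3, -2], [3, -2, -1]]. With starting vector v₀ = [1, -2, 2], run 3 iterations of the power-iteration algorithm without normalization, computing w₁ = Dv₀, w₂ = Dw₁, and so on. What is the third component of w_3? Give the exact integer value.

w1 = Dv₀ = ((-4)·1 + 5·(-2) + 3·2; 5·1 + (-3)·(-2) + (-2)·2; 3·1 + (-2)·(-2) + (-1)·2) = (-8, 7, 5)
w2 = Dw1 = ((-4)·(-8) + 5·7 + 3·5; 5·(-8) + (-3)·7 + (-2)·5; 3·(-8) + (-2)·7 + (-1)·5) = (82, -71, -43)
w3 = Dw2 = (-812, 709, 431)
The requested component of w3 is 431.

431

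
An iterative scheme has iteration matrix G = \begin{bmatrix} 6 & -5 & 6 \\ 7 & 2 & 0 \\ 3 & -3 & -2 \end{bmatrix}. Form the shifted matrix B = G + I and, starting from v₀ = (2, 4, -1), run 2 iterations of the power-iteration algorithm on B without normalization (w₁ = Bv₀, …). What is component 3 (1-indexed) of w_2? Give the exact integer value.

-109

B = G + I has rows (7, -5, 6); (7, 3, 0); (3, -3, -1)
w1 = Bv₀ = (7·2 + (-5)·4 + 6·(-1); 7·2 + 3·4 + 0·(-1); 3·2 + (-3)·4 + (-1)·(-1)) = (-12, 26, -5)
w2 = Bw1 = (7·(-12) + (-5)·26 + 6·(-5); 7·(-12) + 3·26 + 0·(-5); 3·(-12) + (-3)·26 + (-1)·(-5)) = (-244, -6, -109)
Requested component of w2: -109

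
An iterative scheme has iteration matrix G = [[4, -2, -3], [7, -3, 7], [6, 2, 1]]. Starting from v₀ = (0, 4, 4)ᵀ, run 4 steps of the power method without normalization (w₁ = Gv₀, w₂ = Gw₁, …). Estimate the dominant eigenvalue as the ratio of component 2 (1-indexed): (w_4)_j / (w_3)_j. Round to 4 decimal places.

4.4013

w1 = Gv₀ = (4·0 + (-2)·4 + (-3)·4; 7·0 + (-3)·4 + 7·4; 6·0 + 2·4 + 1·4) = (-20, 16, 12)
w2 = Gw1 = (4·(-20) + (-2)·16 + (-3)·12; 7·(-20) + (-3)·16 + 7·12; 6·(-20) + 2·16 + 1·12) = (-148, -104, -76)
w3 = Gw2 = (-156, -1256, -1172)
w4 = Gw3 = (5404, -5528, -4620)
Ratio at component: -5528 / -1256 = 4.4013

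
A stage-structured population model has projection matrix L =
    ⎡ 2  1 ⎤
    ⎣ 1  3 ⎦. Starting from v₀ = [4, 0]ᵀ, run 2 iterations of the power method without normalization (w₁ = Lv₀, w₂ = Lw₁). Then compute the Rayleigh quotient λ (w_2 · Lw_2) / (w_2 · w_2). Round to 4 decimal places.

3.5000

w1 = Lv₀ = (2·4 + 1·0; 1·4 + 3·0) = (8, 4)
w2 = Lw1 = (2·8 + 1·4; 1·8 + 3·4) = (20, 20)
Lw2 = (60, 80)
w2·Lw2 = 20·60 + 20·80 = 2800; w2·w2 = 20·20 + 20·20 = 800
λ ≈ 2800/800 = 3.5000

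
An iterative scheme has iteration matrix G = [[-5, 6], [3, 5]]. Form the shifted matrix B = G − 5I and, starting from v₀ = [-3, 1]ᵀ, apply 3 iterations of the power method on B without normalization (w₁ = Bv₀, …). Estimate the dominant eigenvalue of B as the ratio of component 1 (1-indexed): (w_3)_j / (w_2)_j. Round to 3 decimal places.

B = G − 5I has rows (-10, 6); (3, 0)
w1 = Bv₀ = (36, -9)
w2 = Bw1 = (-414, 108)
w3 = Bw2 = (4788, -1242)
Ratio: 4788/-414 = -11.565

μ ≈ -11.565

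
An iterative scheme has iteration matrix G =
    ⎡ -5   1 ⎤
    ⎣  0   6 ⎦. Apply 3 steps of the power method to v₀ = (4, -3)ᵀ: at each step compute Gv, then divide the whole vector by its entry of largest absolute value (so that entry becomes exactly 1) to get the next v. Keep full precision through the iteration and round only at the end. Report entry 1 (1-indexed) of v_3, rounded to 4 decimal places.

Gv0 = (-23.00000, -18.00000); divide by -23.00000 → v1 = (1.00000, 0.78261)
Gv1 = (-4.21739, 4.69565); divide by 4.69565 → v2 = (-0.89815, 1.00000)
Gv2 = (5.49074, 6.00000); divide by 6.00000 → v3 = (0.91512, 1.00000)
Requested entry of v3: -593/-648 = 0.9151

0.9151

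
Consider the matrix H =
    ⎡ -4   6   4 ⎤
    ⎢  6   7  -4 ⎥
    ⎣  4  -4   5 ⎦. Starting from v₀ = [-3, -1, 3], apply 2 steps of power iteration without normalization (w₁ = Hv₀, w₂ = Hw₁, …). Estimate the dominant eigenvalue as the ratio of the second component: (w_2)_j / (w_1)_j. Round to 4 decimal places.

4.8378

w1 = Hv₀ = ((-4)·(-3) + 6·(-1) + 4·3; 6·(-3) + 7·(-1) + (-4)·3; 4·(-3) + (-4)·(-1) + 5·3) = (18, -37, 7)
w2 = Hw1 = ((-4)·18 + 6·(-37) + 4·7; 6·18 + 7·(-37) + (-4)·7; 4·18 + (-4)·(-37) + 5·7) = (-266, -179, 255)
Ratio at component: -179 / -37 = 4.8378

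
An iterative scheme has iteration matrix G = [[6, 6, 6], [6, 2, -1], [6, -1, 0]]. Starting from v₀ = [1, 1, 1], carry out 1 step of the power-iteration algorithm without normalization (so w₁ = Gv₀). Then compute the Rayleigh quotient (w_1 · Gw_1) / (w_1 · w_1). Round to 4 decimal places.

w1 = Gv₀ = (18, 7, 5)
Gw1 = (180, 117, 101)
w1·Gw1 = 18·180 + 7·117 + 5·101 = 4564; w1·w1 = 18·18 + 7·7 + 5·5 = 398
λ ≈ 4564/398 = 11.4673

11.4673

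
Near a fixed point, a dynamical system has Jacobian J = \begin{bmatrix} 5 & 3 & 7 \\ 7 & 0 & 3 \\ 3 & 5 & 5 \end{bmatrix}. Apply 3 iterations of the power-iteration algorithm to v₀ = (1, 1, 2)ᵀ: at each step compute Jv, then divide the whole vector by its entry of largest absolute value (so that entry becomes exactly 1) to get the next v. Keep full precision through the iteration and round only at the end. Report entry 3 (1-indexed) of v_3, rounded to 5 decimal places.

Jv0 = (22.000000, 13.000000, 18.000000); divide by 22.000000 → v1 = (1.000000, 0.590909, 0.818182)
Jv1 = (12.500000, 9.454545, 10.045455); divide by 12.500000 → v2 = (1.000000, 0.756364, 0.803636)
Jv2 = (12.894545, 9.410909, 10.800000); divide by 12.894545 → v3 = (1.000000, 0.729836, 0.837563)
Requested entry of v3: 2970/3546 = 0.83756

0.83756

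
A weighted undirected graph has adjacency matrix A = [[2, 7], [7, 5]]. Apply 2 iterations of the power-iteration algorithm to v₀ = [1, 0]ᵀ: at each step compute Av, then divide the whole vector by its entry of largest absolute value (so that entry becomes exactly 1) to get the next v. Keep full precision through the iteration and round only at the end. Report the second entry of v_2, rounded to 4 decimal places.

Av0 = (2.00000, 7.00000); divide by 7.00000 → v1 = (0.28571, 1.00000)
Av1 = (7.57143, 7.00000); divide by 7.57143 → v2 = (1.00000, 0.92453)
Requested entry of v2: 49/53 = 0.9245

0.9245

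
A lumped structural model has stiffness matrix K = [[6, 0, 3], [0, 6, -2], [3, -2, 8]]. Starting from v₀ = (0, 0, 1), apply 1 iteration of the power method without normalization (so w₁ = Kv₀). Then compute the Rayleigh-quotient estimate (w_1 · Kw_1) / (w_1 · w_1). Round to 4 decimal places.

10.3636

w1 = Kv₀ = (3, -2, 8)
Kw1 = (42, -28, 77)
w1·Kw1 = 3·42 + (-2)·(-28) + 8·77 = 798; w1·w1 = 3·3 + (-2)·(-2) + 8·8 = 77
λ ≈ 798/77 = 10.3636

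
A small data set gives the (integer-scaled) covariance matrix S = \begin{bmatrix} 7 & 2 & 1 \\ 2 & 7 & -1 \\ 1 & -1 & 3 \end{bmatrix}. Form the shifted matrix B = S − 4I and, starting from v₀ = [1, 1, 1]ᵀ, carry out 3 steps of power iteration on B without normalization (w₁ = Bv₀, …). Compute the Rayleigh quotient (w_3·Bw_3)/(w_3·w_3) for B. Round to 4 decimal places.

4.9948

B = S − 4I has rows (3, 2, 1); (2, 3, -1); (1, -1, -1)
w1 = Bv₀ = (3·1 + 2·1 + 1·1; 2·1 + 3·1 + (-1)·1; 1·1 + (-1)·1 + (-1)·1) = (6, 4, -1)
w2 = Bw1 = (3·6 + 2·4 + 1·(-1); 2·6 + 3·4 + (-1)·(-1); 1·6 + (-1)·4 + (-1)·(-1)) = (25, 25, 3)
w3 = Bw2 = (128, 122, -3)
Bw3 = (625, 625, 9)
w3·Bw3 = 156223; w3·w3 = 31277; μ ≈ 156223/31277 = 4.9948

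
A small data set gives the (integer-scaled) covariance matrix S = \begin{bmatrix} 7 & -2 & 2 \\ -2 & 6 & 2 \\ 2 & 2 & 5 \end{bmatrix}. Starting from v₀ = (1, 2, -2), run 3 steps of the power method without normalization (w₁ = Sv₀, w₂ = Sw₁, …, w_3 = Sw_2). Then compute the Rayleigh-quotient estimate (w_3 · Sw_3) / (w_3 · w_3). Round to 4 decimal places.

w1 = Sv₀ = (7·1 + (-2)·2 + 2·(-2); (-2)·1 + 6·2 + 2·(-2); 2·1 + 2·2 + 5·(-2)) = (-1, 6, -4)
w2 = Sw1 = (7·(-1) + (-2)·6 + 2·(-4); (-2)·(-1) + 6·6 + 2·(-4); 2·(-1) + 2·6 + 5·(-4)) = (-27, 30, -10)
w3 = Sw2 = (-269, 214, -44)
Sw3 = (-2399, 1734, -330)
w3·Sw3 = (-269)·(-2399) + 214·1734 + (-44)·(-330) = 1030927; w3·w3 = (-269)·(-269) + 214·214 + (-44)·(-44) = 120093
λ ≈ 1030927/120093 = 8.5844

λ ≈ 8.5844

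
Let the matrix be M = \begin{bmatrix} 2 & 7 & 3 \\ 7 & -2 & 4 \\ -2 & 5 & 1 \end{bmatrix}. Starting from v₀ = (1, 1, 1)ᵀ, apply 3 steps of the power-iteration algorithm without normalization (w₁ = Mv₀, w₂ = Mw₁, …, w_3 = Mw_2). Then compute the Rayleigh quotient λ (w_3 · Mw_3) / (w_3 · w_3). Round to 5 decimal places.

w1 = Mv₀ = (2·1 + 7·1 + 3·1; 7·1 + (-2)·1 + 4·1; (-2)·1 + 5·1 + 1·1) = (12, 9, 4)
w2 = Mw1 = (2·12 + 7·9 + 3·4; 7·12 + (-2)·9 + 4·4; (-2)·12 + 5·9 + 1·4) = (99, 82, 25)
w3 = Mw2 = (847, 629, 237)
Mw3 = (6808, 5619, 1688)
w3·Mw3 = 847·6808 + 629·5619 + 237·1688 = 9700783; w3·w3 = 847·847 + 629·629 + 237·237 = 1169219
λ ≈ 9700783/1169219 = 8.29681

λ ≈ 8.29681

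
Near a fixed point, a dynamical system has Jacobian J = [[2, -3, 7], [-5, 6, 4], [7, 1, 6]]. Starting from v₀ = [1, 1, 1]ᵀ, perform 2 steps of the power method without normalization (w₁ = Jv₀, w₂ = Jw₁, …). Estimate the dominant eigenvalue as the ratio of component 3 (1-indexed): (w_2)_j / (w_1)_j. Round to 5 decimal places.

9.35714

w1 = Jv₀ = (2·1 + (-3)·1 + 7·1; (-5)·1 + 6·1 + 4·1; 7·1 + 1·1 + 6·1) = (6, 5, 14)
w2 = Jw1 = (2·6 + (-3)·5 + 7·14; (-5)·6 + 6·5 + 4·14; 7·6 + 1·5 + 6·14) = (95, 56, 131)
Ratio at component: 131 / 14 = 9.35714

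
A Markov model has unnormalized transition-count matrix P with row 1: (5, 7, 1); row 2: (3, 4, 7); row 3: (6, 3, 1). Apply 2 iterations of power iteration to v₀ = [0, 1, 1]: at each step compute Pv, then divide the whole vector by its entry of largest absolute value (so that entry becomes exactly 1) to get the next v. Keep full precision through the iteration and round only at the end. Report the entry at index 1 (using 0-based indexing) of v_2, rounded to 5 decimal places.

0.79339

Pv0 = (8.000000, 11.000000, 4.000000); divide by 11.000000 → v1 = (0.727273, 1.000000, 0.363636)
Pv1 = (11.000000, 8.727273, 7.727273); divide by 11.000000 → v2 = (1.000000, 0.793388, 0.702479)
Requested entry of v2: 96/121 = 0.79339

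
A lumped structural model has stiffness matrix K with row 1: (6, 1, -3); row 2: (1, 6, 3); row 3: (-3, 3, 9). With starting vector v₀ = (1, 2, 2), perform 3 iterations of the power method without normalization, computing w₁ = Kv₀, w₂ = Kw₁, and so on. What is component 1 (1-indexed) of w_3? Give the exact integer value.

w1 = Kv₀ = (6·1 + 1·2 + (-3)·2; 1·1 + 6·2 + 3·2; (-3)·1 + 3·2 + 9·2) = (2, 19, 21)
w2 = Kw1 = (6·2 + 1·19 + (-3)·21; 1·2 + 6·19 + 3·21; (-3)·2 + 3·19 + 9·21) = (-32, 179, 240)
w3 = Kw2 = (-733, 1762, 2793)
The requested component of w3 is -733.

-733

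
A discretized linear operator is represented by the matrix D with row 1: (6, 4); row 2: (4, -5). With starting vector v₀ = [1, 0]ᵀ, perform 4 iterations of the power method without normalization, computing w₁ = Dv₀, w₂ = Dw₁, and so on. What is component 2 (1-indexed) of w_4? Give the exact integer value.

w1 = Dv₀ = (6·1 + 4·0; 4·1 + (-5)·0) = (6, 4)
w2 = Dw1 = (6·6 + 4·4; 4·6 + (-5)·4) = (52, 4)
w3 = Dw2 = (328, 188)
w4 = Dw3 = (2720, 372)
The requested component of w4 is 372.

372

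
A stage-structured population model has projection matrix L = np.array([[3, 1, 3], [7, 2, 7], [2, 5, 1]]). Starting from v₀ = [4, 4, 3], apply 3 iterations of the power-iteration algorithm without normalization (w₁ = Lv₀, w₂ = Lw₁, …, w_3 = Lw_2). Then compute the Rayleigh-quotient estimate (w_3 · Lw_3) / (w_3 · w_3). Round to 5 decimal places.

w1 = Lv₀ = (25, 57, 31)
w2 = Lw1 = (225, 506, 366)
w3 = Lw2 = (2279, 5149, 3346)
Lw3 = (22024, 49673, 33649)
w3·Lw3 = 2279·22024 + 5149·49673 + 3346·33649 = 418548527; w3·w3 = 2279·2279 + 5149·5149 + 3346·3346 = 42901758
λ ≈ 418548527/42901758 = 9.75598

9.75598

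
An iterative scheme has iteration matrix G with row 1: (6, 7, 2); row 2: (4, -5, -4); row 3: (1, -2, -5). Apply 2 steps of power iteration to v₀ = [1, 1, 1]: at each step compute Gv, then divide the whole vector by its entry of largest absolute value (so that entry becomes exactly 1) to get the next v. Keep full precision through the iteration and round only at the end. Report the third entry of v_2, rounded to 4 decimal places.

Gv0 = (15.00000, -5.00000, -6.00000); divide by 15.00000 → v1 = (1.00000, -0.33333, -0.40000)
Gv1 = (2.86667, 7.26667, 3.66667); divide by 7.26667 → v2 = (0.39450, 1.00000, 0.50459)
Requested entry of v2: 55/109 = 0.5046

0.5046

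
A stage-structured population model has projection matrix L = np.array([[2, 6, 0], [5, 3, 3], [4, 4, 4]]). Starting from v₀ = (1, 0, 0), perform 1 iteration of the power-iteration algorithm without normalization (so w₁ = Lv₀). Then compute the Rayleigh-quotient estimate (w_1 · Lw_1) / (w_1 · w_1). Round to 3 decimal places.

9.533

w1 = Lv₀ = (2·1 + 6·0 + 0·0; 5·1 + 3·0 + 3·0; 4·1 + 4·0 + 4·0) = (2, 5, 4)
Lw1 = (34, 37, 44)
w1·Lw1 = 2·34 + 5·37 + 4·44 = 429; w1·w1 = 2·2 + 5·5 + 4·4 = 45
λ ≈ 429/45 = 9.533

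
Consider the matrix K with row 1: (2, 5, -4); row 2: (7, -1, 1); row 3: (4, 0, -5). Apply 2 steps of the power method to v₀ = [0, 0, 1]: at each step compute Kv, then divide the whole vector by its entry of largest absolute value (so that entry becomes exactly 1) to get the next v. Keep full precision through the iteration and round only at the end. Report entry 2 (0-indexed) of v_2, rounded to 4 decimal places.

Kv0 = (-4.00000, 1.00000, -5.00000); divide by -5.00000 → v1 = (0.80000, -0.20000, 1.00000)
Kv1 = (-3.40000, 6.80000, -1.80000); divide by 6.80000 → v2 = (-0.50000, 1.00000, -0.26471)
Requested entry of v2: 9/-34 = -0.2647

-0.2647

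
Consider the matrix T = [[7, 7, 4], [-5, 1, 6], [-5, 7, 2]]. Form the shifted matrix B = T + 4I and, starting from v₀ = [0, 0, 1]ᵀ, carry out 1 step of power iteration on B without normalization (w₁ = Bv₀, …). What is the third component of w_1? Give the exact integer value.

6

B = T + 4I has rows (11, 7, 4); (-5, 5, 6); (-5, 7, 6)
w1 = Bv₀ = (4, 6, 6)
Requested component of w1: 6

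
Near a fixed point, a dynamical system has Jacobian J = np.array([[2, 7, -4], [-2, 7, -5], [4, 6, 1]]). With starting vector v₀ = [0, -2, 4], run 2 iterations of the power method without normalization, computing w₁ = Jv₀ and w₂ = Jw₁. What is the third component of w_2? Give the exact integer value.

w1 = Jv₀ = (2·0 + 7·(-2) + (-4)·4; (-2)·0 + 7·(-2) + (-5)·4; 4·0 + 6·(-2) + 1·4) = (-30, -34, -8)
w2 = Jw1 = (2·(-30) + 7·(-34) + (-4)·(-8); (-2)·(-30) + 7·(-34) + (-5)·(-8); 4·(-30) + 6·(-34) + 1·(-8)) = (-266, -138, -332)
The requested component of w2 is -332.

-332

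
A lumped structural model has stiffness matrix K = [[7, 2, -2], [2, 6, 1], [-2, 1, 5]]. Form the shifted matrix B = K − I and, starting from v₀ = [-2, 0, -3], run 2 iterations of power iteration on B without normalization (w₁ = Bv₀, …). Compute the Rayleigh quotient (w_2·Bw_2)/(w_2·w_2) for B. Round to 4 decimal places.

B = K − I has rows (6, 2, -2); (2, 5, 1); (-2, 1, 4)
w1 = Bv₀ = (6·(-2) + 2·0 + (-2)·(-3); 2·(-2) + 5·0 + 1·(-3); (-2)·(-2) + 1·0 + 4·(-3)) = (-6, -7, -8)
w2 = Bw1 = (6·(-6) + 2·(-7) + (-2)·(-8); 2·(-6) + 5·(-7) + 1·(-8); (-2)·(-6) + 1·(-7) + 4·(-8)) = (-34, -55, -27)
Bw2 = (-260, -370, -95)
w2·Bw2 = 31755; w2·w2 = 4910; μ ≈ 31755/4910 = 6.4674

6.4674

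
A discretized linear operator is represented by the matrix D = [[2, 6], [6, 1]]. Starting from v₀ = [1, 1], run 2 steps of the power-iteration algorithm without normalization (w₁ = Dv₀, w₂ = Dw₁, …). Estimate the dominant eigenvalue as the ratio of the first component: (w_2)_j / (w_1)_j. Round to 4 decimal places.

w1 = Dv₀ = (8, 7)
w2 = Dw1 = (58, 55)
Ratio at component: 58 / 8 = 7.2500

7.2500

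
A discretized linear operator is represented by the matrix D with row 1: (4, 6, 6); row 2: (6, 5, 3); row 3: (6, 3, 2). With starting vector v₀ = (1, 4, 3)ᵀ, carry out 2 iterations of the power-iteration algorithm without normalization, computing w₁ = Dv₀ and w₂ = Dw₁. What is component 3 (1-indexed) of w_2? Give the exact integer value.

w1 = Dv₀ = (4·1 + 6·4 + 6·3; 6·1 + 5·4 + 3·3; 6·1 + 3·4 + 2·3) = (46, 35, 24)
w2 = Dw1 = (4·46 + 6·35 + 6·24; 6·46 + 5·35 + 3·24; 6·46 + 3·35 + 2·24) = (538, 523, 429)
The requested component of w2 is 429.

429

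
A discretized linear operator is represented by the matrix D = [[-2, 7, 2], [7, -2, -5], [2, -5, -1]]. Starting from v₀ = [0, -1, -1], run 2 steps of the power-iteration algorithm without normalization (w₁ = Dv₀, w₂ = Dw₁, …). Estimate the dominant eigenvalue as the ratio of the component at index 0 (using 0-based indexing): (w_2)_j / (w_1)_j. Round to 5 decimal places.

λ ≈ -8.77778

w1 = Dv₀ = ((-2)·0 + 7·(-1) + 2·(-1); 7·0 + (-2)·(-1) + (-5)·(-1); 2·0 + (-5)·(-1) + (-1)·(-1)) = (-9, 7, 6)
w2 = Dw1 = ((-2)·(-9) + 7·7 + 2·6; 7·(-9) + (-2)·7 + (-5)·6; 2·(-9) + (-5)·7 + (-1)·6) = (79, -107, -59)
Ratio at component: 79 / -9 = -8.77778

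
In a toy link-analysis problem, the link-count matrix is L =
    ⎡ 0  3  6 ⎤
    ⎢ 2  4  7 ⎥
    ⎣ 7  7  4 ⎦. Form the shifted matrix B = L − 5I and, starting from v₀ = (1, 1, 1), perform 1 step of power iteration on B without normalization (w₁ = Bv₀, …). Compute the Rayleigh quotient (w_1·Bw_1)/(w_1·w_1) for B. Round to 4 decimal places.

μ ≈ 7.9478

B = L − 5I has rows (-5, 3, 6); (2, -1, 7); (7, 7, -1)
w1 = Bv₀ = ((-5)·1 + 3·1 + 6·1; 2·1 + (-1)·1 + 7·1; 7·1 + 7·1 + (-1)·1) = (4, 8, 13)
Bw1 = (82, 91, 71)
w1·Bw1 = 1979; w1·w1 = 249; μ ≈ 1979/249 = 7.9478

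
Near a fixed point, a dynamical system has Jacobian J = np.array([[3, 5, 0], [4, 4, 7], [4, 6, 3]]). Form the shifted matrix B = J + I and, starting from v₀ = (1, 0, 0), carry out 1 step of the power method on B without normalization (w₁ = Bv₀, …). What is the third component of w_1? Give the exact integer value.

B = J + I has rows (4, 5, 0); (4, 5, 7); (4, 6, 4)
w1 = Bv₀ = (4·1 + 5·0 + 0·0; 4·1 + 5·0 + 7·0; 4·1 + 6·0 + 4·0) = (4, 4, 4)
Requested component of w1: 4

4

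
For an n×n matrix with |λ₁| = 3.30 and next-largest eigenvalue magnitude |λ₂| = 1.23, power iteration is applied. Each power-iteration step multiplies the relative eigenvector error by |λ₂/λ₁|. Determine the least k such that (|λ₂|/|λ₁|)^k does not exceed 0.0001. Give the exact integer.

|λ₂/λ₁| = 1.23/3.30 = 0.37273
Need k ≥ ln(0.0001) / ln(0.37273) = -9.2103 / -0.9869 ≈ 9.333
Smallest integer k satisfying the bound: 10

10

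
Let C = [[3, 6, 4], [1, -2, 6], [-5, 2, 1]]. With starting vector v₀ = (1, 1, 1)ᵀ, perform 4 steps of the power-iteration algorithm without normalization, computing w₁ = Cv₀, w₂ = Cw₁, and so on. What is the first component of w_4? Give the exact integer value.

w1 = Cv₀ = (3·1 + 6·1 + 4·1; 1·1 + (-2)·1 + 6·1; (-5)·1 + 2·1 + 1·1) = (13, 5, -2)
w2 = Cw1 = (3·13 + 6·5 + 4·(-2); 1·13 + (-2)·5 + 6·(-2); (-5)·13 + 2·5 + 1·(-2)) = (61, -9, -57)
w3 = Cw2 = (-99, -263, -380)
w4 = Cw3 = (-3395, -1853, -411)
The requested component of w4 is -3395.

-3395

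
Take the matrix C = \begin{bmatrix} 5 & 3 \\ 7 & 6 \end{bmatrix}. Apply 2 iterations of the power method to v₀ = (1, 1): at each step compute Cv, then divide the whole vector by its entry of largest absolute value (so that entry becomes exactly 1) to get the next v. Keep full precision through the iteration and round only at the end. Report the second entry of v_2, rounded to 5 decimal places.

1.00000

Cv0 = (8.000000, 13.000000); divide by 13.000000 → v1 = (0.615385, 1.000000)
Cv1 = (6.076923, 10.307692); divide by 10.307692 → v2 = (0.589552, 1.000000)
Requested entry of v2: 134/134 = 1.00000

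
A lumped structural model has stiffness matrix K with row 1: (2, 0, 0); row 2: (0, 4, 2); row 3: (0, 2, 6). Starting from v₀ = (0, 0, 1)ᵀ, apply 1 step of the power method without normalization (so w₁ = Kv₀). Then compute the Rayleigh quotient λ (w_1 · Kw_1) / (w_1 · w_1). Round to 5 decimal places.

λ ≈ 7.00000

w1 = Kv₀ = (0, 2, 6)
Kw1 = (0, 20, 40)
w1·Kw1 = 0·0 + 2·20 + 6·40 = 280; w1·w1 = 0·0 + 2·2 + 6·6 = 40
λ ≈ 280/40 = 7.00000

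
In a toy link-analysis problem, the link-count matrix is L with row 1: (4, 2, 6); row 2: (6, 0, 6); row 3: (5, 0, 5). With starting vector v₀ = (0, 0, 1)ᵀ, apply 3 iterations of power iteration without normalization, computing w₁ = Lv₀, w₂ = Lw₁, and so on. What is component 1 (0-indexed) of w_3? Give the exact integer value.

w1 = Lv₀ = (6, 6, 5)
w2 = Lw1 = (66, 66, 55)
w3 = Lw2 = (726, 726, 605)
The requested component of w3 is 726.

726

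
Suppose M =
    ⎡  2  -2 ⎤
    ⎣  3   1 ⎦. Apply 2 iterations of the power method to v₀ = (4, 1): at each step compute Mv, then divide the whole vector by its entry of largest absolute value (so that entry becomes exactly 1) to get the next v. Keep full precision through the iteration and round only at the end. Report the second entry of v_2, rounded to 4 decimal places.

1.0000

Mv0 = (6.00000, 13.00000); divide by 13.00000 → v1 = (0.46154, 1.00000)
Mv1 = (-1.07692, 2.38462); divide by 2.38462 → v2 = (-0.45161, 1.00000)
Requested entry of v2: 31/31 = 1.0000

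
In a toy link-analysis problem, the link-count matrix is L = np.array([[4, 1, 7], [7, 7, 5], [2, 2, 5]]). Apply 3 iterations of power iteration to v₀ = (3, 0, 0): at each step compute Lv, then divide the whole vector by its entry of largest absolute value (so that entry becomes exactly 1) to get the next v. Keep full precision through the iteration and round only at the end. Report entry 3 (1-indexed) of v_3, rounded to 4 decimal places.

Lv0 = (12.00000, 21.00000, 6.00000); divide by 21.00000 → v1 = (0.57143, 1.00000, 0.28571)
Lv1 = (5.28571, 12.42857, 4.57143); divide by 12.42857 → v2 = (0.42529, 1.00000, 0.36782)
Lv2 = (5.27586, 11.81609, 4.68966); divide by 11.81609 → v3 = (0.44650, 1.00000, 0.39689)
Requested entry of v3: 1224/3084 = 0.3969

0.3969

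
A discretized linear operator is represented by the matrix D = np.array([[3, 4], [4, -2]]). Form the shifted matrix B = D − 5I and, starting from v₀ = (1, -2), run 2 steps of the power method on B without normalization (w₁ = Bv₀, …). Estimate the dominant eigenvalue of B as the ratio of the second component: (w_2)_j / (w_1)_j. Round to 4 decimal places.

-9.2222

B = D − 5I has rows (-2, 4); (4, -7)
w1 = Bv₀ = ((-2)·1 + 4·(-2); 4·1 + (-7)·(-2)) = (-10, 18)
w2 = Bw1 = ((-2)·(-10) + 4·18; 4·(-10) + (-7)·18) = (92, -166)
Ratio: -166/18 = -9.2222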